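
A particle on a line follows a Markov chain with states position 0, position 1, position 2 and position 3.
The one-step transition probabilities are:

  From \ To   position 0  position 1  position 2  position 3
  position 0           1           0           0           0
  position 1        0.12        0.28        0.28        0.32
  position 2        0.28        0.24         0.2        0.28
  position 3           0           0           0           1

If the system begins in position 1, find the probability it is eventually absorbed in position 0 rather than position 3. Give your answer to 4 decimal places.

0.3428

Let h(s) be the probability of absorption at position 0 starting from transient state s. Then h(position 0) = 1 and h(position 3) = 0. By first-step analysis:
h(position 1) = 0.12·1 + 0.28·h(position 1) + 0.28·h(position 2) + 0.32·0
h(position 2) = 0.28·1 + 0.24·h(position 1) + 0.2·h(position 2) + 0.28·0
Solving: h(position 1) = 0.3428, h(position 2) = 0.4528.
Starting from position 1, the probability is 0.3428.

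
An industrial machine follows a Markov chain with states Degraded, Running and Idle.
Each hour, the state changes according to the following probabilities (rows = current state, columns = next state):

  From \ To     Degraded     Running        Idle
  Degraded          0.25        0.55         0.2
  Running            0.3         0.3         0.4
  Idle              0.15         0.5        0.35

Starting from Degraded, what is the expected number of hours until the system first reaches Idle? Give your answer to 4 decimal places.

3.4722

Let t(s) be the expected number of hours to first reach Idle from state s, with t(Idle) = 0. Conditioning on the first hour:
t(Degraded) = 1 + 0.25·t(Degraded) + 0.55·t(Running)
t(Running) = 1 + 0.3·t(Degraded) + 0.3·t(Running)
Solving: t(Degraded) = 3.4722, t(Running) = 2.9167.
Expected hours from Degraded to Idle: 3.4722.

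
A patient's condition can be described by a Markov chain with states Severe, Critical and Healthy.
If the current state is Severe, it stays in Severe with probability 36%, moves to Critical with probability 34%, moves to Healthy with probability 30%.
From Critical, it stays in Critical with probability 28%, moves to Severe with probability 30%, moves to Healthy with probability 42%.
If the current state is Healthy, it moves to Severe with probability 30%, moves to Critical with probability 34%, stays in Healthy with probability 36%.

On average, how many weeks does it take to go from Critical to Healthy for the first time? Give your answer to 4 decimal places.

2.6198

Let t(s) be the expected number of weeks to first reach Healthy from state s, with t(Healthy) = 0. Conditioning on the first week:
t(Severe) = 1 + 0.36·t(Severe) + 0.34·t(Critical)
t(Critical) = 1 + 0.3·t(Severe) + 0.28·t(Critical)
Solving: t(Severe) = 2.9543, t(Critical) = 2.6198.
Expected weeks from Critical to Healthy: 2.6198.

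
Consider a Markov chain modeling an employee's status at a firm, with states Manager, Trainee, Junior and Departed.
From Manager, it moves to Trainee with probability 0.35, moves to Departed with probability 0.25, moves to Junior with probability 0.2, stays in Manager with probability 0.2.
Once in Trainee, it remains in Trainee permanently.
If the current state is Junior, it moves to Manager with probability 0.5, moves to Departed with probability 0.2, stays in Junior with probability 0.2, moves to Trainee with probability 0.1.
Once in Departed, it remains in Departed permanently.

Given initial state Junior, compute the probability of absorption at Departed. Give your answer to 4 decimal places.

Let h(s) be the probability of absorption at Departed starting from transient state s. Then h(Departed) = 1 and h(Trainee) = 0. By first-step analysis:
h(Manager) = 0.2·h(Manager) + 0.35·0 + 0.2·h(Junior) + 0.25·1
h(Junior) = 0.5·h(Manager) + 0.1·0 + 0.2·h(Junior) + 0.2·1
Solving: h(Manager) = 0.4444, h(Junior) = 0.5278.
Starting from Junior, the probability is 0.5278.

0.5278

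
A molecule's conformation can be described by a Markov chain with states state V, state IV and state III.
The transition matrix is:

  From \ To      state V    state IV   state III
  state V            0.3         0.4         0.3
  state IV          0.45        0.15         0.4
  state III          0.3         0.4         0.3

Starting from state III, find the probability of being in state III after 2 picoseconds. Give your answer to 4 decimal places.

0.3400

Sum over the intermediate state after 1 picosecond:
P = P(state III→state V)·P(state V→state III) + P(state III→state IV)·P(state IV→state III) + P(state III→state III)·P(state III→state III)
  = 0.3×0.3 + 0.4×0.4 + 0.3×0.3
  = 0.0900 + 0.1600 + 0.0900 = 0.3400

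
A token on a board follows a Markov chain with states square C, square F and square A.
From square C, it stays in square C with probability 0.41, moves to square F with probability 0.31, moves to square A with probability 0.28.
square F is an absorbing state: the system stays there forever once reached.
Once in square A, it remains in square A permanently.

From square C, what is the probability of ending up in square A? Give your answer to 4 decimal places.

0.4746

Let h(s) be the probability of absorption at square A starting from transient state s. Then h(square A) = 1 and h(square F) = 0. By first-step analysis:
h(square C) = 0.41·h(square C) + 0.31·0 + 0.28·1
Solving: h(square C) = 0.4746.
Starting from square C, the probability is 0.4746.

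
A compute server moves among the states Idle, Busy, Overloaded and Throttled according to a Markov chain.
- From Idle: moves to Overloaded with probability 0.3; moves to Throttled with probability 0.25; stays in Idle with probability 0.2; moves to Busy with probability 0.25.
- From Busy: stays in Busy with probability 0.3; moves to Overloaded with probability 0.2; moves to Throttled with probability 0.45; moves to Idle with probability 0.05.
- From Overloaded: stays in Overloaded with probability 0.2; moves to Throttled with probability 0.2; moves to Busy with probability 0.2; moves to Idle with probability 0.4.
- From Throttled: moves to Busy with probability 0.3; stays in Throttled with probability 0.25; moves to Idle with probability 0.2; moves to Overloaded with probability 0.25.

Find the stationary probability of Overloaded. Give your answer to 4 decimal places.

0.2353

Let the stationary distribution be π with π = πP and π_1 + π_2 + π_3 + π_4 = 1.
π_1 = 0.2·π_1 + 0.05·π_2 + 0.4·π_3 + 0.2·π_4
π_2 = 0.25·π_1 + 0.3·π_2 + 0.2·π_3 + 0.3·π_4
π_3 = 0.3·π_1 + 0.2·π_2 + 0.2·π_3 + 0.25·π_4
Solving with the normalization constraint gives π = (0.2071, 0.2661, 0.2353, 0.2915).
So the stationary probability of Overloaded is 0.2353.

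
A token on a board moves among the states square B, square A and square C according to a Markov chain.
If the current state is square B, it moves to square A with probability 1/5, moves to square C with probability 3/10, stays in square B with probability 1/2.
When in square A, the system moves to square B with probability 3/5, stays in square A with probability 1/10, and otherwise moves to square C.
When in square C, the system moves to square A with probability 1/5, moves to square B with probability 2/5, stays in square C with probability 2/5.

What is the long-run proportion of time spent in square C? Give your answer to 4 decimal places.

0.3333

Let the stationary distribution be π with π = πP and π_1 + π_2 + π_3 = 1.
π_1 = 0.5·π_1 + 0.6·π_2 + 0.4·π_3
π_2 = 0.2·π_1 + 0.1·π_2 + 0.2·π_3
Solving with the normalization constraint gives π = (0.4848, 0.1818, 0.3333).
So the stationary probability of square C is 0.3333.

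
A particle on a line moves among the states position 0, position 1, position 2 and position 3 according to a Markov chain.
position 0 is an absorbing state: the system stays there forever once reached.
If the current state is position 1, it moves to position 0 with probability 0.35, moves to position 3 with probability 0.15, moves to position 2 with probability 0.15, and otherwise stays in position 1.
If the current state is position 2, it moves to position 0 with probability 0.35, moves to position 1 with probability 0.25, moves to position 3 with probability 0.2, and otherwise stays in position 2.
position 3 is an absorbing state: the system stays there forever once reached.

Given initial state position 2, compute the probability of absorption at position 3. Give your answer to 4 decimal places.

0.3472

Let h(s) be the probability of absorption at position 3 starting from transient state s. Then h(position 3) = 1 and h(position 0) = 0. By first-step analysis:
h(position 1) = 0.35·0 + 0.35·h(position 1) + 0.15·h(position 2) + 0.15·1
h(position 2) = 0.35·0 + 0.25·h(position 1) + 0.2·h(position 2) + 0.2·1
Solving: h(position 1) = 0.3109, h(position 2) = 0.3472.
Starting from position 2, the probability is 0.3472.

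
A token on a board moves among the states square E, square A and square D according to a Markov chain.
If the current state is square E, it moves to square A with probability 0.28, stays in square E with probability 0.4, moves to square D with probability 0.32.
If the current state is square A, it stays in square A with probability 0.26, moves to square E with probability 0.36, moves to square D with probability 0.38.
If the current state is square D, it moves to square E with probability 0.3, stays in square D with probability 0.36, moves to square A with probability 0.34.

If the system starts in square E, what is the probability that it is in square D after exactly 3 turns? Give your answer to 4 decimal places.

Propagate the distribution vector 3 turns from square E.
After 0 turns: (1.0000, 0.0000, 0.0000)
After 1 turn: (0.4000, 0.2800, 0.3200)
After 2 turns: (0.3568, 0.2936, 0.3496)
After 3 turns: (0.3533, 0.2951, 0.3516)
P(in square D after 3 turns) = 0.3516

0.3516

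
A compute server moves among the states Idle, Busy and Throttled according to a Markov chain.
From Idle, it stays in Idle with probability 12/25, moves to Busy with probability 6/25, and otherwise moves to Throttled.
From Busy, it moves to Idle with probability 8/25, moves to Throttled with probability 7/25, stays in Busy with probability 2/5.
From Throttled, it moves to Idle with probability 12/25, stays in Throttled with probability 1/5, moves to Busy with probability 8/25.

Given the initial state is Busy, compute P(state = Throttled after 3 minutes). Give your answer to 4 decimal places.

0.2594

Propagate the distribution vector 3 minutes from Busy.
After 0 minutes: (0.0000, 1.0000, 0.0000)
After 1 minute: (0.3200, 0.4000, 0.2800)
After 2 minutes: (0.4160, 0.3264, 0.2576)
After 3 minutes: (0.4278, 0.3128, 0.2594)
P(in Throttled after 3 minutes) = 0.2594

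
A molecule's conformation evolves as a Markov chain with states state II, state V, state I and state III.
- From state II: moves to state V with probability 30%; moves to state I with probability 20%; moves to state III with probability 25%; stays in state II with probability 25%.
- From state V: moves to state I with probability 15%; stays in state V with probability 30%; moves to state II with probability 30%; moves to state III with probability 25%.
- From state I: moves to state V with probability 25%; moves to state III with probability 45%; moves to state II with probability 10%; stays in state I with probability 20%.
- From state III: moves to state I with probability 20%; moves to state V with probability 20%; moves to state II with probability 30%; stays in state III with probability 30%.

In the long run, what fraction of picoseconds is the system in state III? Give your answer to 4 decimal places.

Let the stationary distribution be π with π = πP and π_1 + π_2 + π_3 + π_4 = 1.
π_1 = 0.25·π_1 + 0.3·π_2 + 0.1·π_3 + 0.3·π_4
π_2 = 0.3·π_1 + 0.3·π_2 + 0.25·π_3 + 0.2·π_4
π_3 = 0.2·π_1 + 0.15·π_2 + 0.2·π_3 + 0.2·π_4
Solving with the normalization constraint gives π = (0.2501, 0.2604, 0.1870, 0.3025).
So the stationary probability of state III is 0.3025.

0.3025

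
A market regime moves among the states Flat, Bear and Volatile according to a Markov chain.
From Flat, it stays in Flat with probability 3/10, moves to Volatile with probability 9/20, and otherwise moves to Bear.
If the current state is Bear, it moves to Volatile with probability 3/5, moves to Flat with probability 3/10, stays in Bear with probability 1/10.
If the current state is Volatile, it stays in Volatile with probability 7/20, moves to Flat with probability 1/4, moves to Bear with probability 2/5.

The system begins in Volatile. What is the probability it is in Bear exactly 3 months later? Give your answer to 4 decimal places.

0.2849

Propagate the distribution vector 3 months from Volatile.
After 0 months: (0.0000, 0.0000, 1.0000)
After 1 month: (0.2500, 0.4000, 0.3500)
After 2 months: (0.2825, 0.2425, 0.4750)
After 3 months: (0.2763, 0.2849, 0.4389)
P(in Bear after 3 months) = 0.2849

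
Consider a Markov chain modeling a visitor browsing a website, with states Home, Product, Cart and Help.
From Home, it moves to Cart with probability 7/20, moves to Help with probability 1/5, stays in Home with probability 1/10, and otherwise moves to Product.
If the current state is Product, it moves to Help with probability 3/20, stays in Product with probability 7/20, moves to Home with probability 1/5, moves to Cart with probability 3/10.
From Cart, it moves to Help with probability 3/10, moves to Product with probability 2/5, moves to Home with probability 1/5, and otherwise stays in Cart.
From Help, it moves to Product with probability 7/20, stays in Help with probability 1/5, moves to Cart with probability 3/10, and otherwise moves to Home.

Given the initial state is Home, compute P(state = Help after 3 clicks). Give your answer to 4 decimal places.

0.2051

Propagate the distribution vector 3 clicks from Home.
After 0 clicks: (1.0000, 0.0000, 0.0000, 0.0000)
After 1 click: (0.1000, 0.3500, 0.3500, 0.2000)
After 2 clicks: (0.1800, 0.3675, 0.2350, 0.2175)
After 3 clicks: (0.1711, 0.3618, 0.2620, 0.2051)
P(in Help after 3 clicks) = 0.2051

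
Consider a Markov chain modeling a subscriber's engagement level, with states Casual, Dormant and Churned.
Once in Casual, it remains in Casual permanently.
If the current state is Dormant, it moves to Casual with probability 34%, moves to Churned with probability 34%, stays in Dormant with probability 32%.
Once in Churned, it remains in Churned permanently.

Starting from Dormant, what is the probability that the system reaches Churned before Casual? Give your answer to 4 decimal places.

Let h(s) be the probability of absorption at Churned starting from transient state s. Then h(Churned) = 1 and h(Casual) = 0. By first-step analysis:
h(Dormant) = 0.34·0 + 0.32·h(Dormant) + 0.34·1
Solving: h(Dormant) = 0.5000.
Starting from Dormant, the probability is 0.5000.

0.5000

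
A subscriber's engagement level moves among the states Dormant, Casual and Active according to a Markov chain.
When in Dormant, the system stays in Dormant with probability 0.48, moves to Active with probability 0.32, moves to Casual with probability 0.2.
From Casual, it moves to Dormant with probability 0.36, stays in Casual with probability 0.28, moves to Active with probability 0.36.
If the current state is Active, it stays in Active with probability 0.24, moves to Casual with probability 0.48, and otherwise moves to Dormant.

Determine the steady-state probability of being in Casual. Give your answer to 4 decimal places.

0.3111

Let the stationary distribution be π with π = πP and π_1 + π_2 + π_3 = 1.
π_1 = 0.48·π_1 + 0.36·π_2 + 0.28·π_3
π_2 = 0.2·π_1 + 0.28·π_2 + 0.48·π_3
Solving with the normalization constraint gives π = (0.3811, 0.3111, 0.3078).
So the stationary probability of Casual is 0.3111.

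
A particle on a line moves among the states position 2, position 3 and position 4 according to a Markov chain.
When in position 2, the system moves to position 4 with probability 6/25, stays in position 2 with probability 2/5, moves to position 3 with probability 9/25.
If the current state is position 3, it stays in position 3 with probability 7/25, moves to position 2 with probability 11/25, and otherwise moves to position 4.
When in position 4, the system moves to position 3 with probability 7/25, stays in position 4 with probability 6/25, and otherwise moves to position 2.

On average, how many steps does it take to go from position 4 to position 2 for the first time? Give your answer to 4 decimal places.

2.1331

Let t(s) be the expected number of steps to first reach position 2 from state s, with t(position 2) = 0. Conditioning on the first step:
t(position 3) = 1 + 0.28·t(position 3) + 0.28·t(position 4)
t(position 4) = 1 + 0.28·t(position 3) + 0.24·t(position 4)
Solving: t(position 3) = 2.2184, t(position 4) = 2.1331.
Expected steps from position 4 to position 2: 2.1331.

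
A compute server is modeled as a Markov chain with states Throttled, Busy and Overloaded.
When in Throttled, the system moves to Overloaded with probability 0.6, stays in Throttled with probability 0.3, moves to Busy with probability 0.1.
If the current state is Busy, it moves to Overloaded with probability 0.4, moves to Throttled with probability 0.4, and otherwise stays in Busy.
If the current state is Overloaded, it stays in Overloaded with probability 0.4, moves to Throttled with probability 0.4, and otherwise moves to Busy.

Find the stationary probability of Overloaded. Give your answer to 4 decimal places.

0.4727

Let the stationary distribution be π with π = πP and π_1 + π_2 + π_3 = 1.
π_1 = 0.3·π_1 + 0.4·π_2 + 0.4·π_3
π_2 = 0.1·π_1 + 0.2·π_2 + 0.2·π_3
Solving with the normalization constraint gives π = (0.3636, 0.1636, 0.4727).
So the stationary probability of Overloaded is 0.4727.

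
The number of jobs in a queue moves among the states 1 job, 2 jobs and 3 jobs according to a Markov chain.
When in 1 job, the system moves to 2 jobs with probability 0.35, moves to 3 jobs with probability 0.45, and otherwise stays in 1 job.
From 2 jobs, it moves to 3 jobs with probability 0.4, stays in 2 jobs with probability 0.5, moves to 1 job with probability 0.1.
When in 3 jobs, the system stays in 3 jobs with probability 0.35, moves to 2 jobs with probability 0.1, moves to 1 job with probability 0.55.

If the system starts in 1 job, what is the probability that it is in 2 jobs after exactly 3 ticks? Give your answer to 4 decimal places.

Propagate the distribution vector 3 ticks from 1 job.
After 0 ticks: (1.0000, 0.0000, 0.0000)
After 1 tick: (0.2000, 0.3500, 0.4500)
After 2 ticks: (0.3225, 0.2900, 0.3875)
After 3 ticks: (0.3066, 0.2966, 0.3968)
P(in 2 jobs after 3 ticks) = 0.2966

0.2966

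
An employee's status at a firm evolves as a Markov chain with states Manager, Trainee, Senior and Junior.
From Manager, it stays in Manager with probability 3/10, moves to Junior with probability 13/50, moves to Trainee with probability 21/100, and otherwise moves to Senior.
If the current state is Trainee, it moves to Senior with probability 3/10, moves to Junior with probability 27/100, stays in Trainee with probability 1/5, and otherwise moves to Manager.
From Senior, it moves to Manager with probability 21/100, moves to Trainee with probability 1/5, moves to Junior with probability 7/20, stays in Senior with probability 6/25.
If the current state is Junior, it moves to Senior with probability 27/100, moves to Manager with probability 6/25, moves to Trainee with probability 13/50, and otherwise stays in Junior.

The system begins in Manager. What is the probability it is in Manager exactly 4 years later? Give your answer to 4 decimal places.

Propagate the distribution vector 4 years from Manager.
After 0 years: (1.0000, 0.0000, 0.0000, 0.0000)
After 1 year: (0.3000, 0.2100, 0.2300, 0.2600)
After 2 years: (0.2490, 0.2186, 0.2574, 0.2750)
After 3 years: (0.2450, 0.2190, 0.2589, 0.2771)
After 4 years: (0.2447, 0.2191, 0.2590, 0.2772)
P(in Manager after 4 years) = 0.2447

0.2447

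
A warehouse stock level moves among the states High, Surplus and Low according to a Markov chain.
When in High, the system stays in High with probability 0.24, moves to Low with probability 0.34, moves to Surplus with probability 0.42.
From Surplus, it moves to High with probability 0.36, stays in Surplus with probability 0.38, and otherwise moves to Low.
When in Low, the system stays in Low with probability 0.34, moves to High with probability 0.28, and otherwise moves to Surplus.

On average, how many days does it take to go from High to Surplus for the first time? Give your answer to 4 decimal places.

Let t(s) be the expected number of days to first reach Surplus from state s, with t(Surplus) = 0. Conditioning on the first day:
t(High) = 1 + 0.24·t(High) + 0.34·t(Low)
t(Low) = 1 + 0.28·t(High) + 0.34·t(Low)
Solving: t(High) = 2.4606, t(Low) = 2.5591.
Expected days from High to Surplus: 2.4606.

2.4606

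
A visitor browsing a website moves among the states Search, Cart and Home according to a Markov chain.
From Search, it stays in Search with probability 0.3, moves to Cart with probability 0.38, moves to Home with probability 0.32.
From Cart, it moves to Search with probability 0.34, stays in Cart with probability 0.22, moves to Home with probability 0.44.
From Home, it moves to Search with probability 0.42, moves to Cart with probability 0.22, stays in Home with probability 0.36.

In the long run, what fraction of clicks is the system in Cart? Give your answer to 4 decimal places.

0.2768

Let the stationary distribution be π with π = πP and π_1 + π_2 + π_3 = 1.
π_1 = 0.3·π_1 + 0.34·π_2 + 0.42·π_3
π_2 = 0.38·π_1 + 0.22·π_2 + 0.22·π_3
Solving with the normalization constraint gives π = (0.3552, 0.2768, 0.3679).
So the stationary probability of Cart is 0.2768.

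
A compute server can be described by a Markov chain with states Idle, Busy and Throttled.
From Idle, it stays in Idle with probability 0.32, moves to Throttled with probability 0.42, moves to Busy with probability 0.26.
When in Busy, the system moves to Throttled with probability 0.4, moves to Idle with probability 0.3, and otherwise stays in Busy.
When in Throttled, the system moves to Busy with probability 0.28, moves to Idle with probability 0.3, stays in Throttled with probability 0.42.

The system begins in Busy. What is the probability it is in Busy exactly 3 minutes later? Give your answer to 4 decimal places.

Propagate the distribution vector 3 minutes from Busy.
After 0 minutes: (0.0000, 1.0000, 0.0000)
After 1 minute: (0.3000, 0.3000, 0.4000)
After 2 minutes: (0.3060, 0.2800, 0.4140)
After 3 minutes: (0.3061, 0.2795, 0.4144)
P(in Busy after 3 minutes) = 0.2795

0.2795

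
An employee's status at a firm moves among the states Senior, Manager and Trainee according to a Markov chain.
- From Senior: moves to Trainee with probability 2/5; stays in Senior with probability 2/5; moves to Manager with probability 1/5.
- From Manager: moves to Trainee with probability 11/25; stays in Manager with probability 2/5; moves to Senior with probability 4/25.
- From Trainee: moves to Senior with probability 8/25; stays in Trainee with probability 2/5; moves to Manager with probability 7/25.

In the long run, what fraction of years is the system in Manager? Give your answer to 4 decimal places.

0.2912

Let the stationary distribution be π with π = πP and π_1 + π_2 + π_3 = 1.
π_1 = 0.4·π_1 + 0.16·π_2 + 0.32·π_3
π_2 = 0.2·π_1 + 0.4·π_2 + 0.28·π_3
Solving with the normalization constraint gives π = (0.2972, 0.2912, 0.4116).
So the stationary probability of Manager is 0.2912.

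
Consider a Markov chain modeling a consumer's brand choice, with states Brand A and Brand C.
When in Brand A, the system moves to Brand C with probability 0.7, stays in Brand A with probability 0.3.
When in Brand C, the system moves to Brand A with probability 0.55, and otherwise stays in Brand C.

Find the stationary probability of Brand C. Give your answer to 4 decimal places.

Let the stationary distribution be π with π = πP and π_1 + π_2 = 1.
π_1 = 0.3·π_1 + 0.55·π_2
Solving with the normalization constraint gives π = (0.4400, 0.5600).
So the stationary probability of Brand C is 0.5600.

0.5600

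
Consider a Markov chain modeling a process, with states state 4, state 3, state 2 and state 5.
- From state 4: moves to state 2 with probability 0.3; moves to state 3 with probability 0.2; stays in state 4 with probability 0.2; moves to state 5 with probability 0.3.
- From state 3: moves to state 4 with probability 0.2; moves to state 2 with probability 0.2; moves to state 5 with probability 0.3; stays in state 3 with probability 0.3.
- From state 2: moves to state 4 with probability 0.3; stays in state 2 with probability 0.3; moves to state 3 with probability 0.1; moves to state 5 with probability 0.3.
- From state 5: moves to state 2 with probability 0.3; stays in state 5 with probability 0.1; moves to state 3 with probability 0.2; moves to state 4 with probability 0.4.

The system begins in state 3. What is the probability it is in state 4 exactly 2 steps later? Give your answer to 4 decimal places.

0.2800

Propagate the distribution vector 2 steps from state 3.
After 0 steps: (0.0000, 1.0000, 0.0000, 0.0000)
After 1 step: (0.2000, 0.3000, 0.2000, 0.3000)
After 2 steps: (0.2800, 0.2100, 0.2700, 0.2400)
P(in state 4 after 2 steps) = 0.2800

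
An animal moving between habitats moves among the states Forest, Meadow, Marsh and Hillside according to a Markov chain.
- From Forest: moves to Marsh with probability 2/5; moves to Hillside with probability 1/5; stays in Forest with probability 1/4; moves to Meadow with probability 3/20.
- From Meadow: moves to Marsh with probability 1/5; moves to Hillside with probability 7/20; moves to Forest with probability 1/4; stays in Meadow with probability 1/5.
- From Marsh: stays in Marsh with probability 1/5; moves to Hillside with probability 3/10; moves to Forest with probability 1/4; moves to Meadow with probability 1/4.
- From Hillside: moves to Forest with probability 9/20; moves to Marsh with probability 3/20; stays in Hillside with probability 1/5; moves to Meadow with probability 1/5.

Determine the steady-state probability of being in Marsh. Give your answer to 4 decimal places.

Let the stationary distribution be π with π = πP and π_1 + π_2 + π_3 + π_4 = 1.
π_1 = 0.25·π_1 + 0.25·π_2 + 0.25·π_3 + 0.45·π_4
π_2 = 0.15·π_1 + 0.2·π_2 + 0.25·π_3 + 0.2·π_4
π_3 = 0.4·π_1 + 0.2·π_2 + 0.2·π_3 + 0.15·π_4
Solving with the normalization constraint gives π = (0.3009, 0.1973, 0.2475, 0.2543).
So the stationary probability of Marsh is 0.2475.

0.2475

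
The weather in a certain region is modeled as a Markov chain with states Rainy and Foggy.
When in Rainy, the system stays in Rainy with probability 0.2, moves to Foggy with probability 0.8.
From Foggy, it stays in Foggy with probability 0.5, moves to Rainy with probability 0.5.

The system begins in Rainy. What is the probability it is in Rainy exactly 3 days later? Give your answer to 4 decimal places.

0.3680

Propagate the distribution vector 3 days from Rainy.
After 0 days: (1.0000, 0.0000)
After 1 day: (0.2000, 0.8000)
After 2 days: (0.4400, 0.5600)
After 3 days: (0.3680, 0.6320)
P(in Rainy after 3 days) = 0.3680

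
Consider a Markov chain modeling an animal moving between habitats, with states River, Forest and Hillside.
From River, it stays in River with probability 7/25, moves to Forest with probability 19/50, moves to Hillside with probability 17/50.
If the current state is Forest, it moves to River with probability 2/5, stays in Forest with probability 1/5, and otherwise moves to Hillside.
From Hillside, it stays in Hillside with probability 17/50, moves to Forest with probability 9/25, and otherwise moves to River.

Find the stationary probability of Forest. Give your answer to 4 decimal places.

Let the stationary distribution be π with π = πP and π_1 + π_2 + π_3 = 1.
π_1 = 0.28·π_1 + 0.4·π_2 + 0.3·π_3
π_2 = 0.38·π_1 + 0.2·π_2 + 0.36·π_3
Solving with the normalization constraint gives π = (0.3251, 0.3159, 0.3590).
So the stationary probability of Forest is 0.3159.

0.3159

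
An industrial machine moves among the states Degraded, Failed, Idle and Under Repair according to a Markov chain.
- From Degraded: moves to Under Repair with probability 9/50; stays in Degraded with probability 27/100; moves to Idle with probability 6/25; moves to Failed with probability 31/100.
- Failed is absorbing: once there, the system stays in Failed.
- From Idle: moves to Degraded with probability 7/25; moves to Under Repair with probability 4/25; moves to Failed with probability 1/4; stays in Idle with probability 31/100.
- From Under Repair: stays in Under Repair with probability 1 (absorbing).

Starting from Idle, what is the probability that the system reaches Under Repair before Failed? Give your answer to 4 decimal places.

0.3830

Let h(s) be the probability of absorption at Under Repair starting from transient state s. Then h(Under Repair) = 1 and h(Failed) = 0. By first-step analysis:
h(Degraded) = 0.27·h(Degraded) + 0.31·0 + 0.24·h(Idle) + 0.18·1
h(Idle) = 0.28·h(Degraded) + 0.25·0 + 0.31·h(Idle) + 0.16·1
Solving: h(Degraded) = 0.3725, h(Idle) = 0.3830.
Starting from Idle, the probability is 0.3830.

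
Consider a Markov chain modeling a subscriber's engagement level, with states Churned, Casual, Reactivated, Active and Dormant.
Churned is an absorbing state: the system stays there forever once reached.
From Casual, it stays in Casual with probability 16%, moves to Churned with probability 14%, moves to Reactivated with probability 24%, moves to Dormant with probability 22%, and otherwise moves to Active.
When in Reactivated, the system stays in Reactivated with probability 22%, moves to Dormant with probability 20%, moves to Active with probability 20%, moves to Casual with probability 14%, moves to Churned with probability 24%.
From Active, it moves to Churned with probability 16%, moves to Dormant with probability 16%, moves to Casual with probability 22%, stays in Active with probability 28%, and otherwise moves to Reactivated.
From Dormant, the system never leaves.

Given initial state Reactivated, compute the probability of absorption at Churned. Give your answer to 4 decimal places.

Let h(s) be the probability of absorption at Churned starting from transient state s. Then h(Churned) = 1 and h(Dormant) = 0. By first-step analysis:
h(Casual) = 0.14·1 + 0.16·h(Casual) + 0.24·h(Reactivated) + 0.24·h(Active) + 0.22·0
h(Reactivated) = 0.24·1 + 0.14·h(Casual) + 0.22·h(Reactivated) + 0.2·h(Active) + 0.2·0
h(Active) = 0.16·1 + 0.22·h(Casual) + 0.18·h(Reactivated) + 0.28·h(Active) + 0.16·0
Solving: h(Casual) = 0.4535, h(Reactivated) = 0.5146, h(Active) = 0.4895.
Starting from Reactivated, the probability is 0.5146.

0.5146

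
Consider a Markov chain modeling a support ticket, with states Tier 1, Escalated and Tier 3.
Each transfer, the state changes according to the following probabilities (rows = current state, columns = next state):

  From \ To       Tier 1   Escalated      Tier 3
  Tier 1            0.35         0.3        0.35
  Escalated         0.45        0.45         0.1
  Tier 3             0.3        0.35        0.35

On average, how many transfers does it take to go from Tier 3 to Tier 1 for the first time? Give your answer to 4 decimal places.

2.7907

Let t(s) be the expected number of transfers to first reach Tier 1 from state s, with t(Tier 1) = 0. Conditioning on the first transfer:
t(Escalated) = 1 + 0.45·t(Escalated) + 0.1·t(Tier 3)
t(Tier 3) = 1 + 0.35·t(Escalated) + 0.35·t(Tier 3)
Solving: t(Escalated) = 2.3256, t(Tier 3) = 2.7907.
Expected transfers from Tier 3 to Tier 1: 2.7907.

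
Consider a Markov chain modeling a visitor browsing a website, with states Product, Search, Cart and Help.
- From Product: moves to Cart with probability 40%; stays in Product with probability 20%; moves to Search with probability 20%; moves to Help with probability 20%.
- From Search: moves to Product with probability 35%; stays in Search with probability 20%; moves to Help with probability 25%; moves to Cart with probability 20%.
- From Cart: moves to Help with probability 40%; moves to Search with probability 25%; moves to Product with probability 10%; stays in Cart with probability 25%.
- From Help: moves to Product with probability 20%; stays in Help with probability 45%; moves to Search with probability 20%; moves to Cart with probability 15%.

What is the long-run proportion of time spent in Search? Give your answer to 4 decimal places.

Let the stationary distribution be π with π = πP and π_1 + π_2 + π_3 + π_4 = 1.
π_1 = 0.2·π_1 + 0.35·π_2 + 0.1·π_3 + 0.2·π_4
π_2 = 0.2·π_1 + 0.2·π_2 + 0.25·π_3 + 0.2·π_4
π_3 = 0.4·π_1 + 0.2·π_2 + 0.25·π_3 + 0.15·π_4
Solving with the normalization constraint gives π = (0.2081, 0.2118, 0.2363, 0.3438).
So the stationary probability of Search is 0.2118.

0.2118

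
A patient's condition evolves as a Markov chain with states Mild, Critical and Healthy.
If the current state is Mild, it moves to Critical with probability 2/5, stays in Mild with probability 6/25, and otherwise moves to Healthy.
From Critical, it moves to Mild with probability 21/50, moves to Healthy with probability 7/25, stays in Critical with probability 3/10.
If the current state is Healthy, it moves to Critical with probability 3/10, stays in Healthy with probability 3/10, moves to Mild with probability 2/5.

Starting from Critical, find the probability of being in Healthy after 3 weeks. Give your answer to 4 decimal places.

Propagate the distribution vector 3 weeks from Critical.
After 0 weeks: (0.0000, 1.0000, 0.0000)
After 1 week: (0.4200, 0.3000, 0.2800)
After 2 weeks: (0.3388, 0.3420, 0.3192)
After 3 weeks: (0.3526, 0.3339, 0.3135)
P(in Healthy after 3 weeks) = 0.3135

0.3135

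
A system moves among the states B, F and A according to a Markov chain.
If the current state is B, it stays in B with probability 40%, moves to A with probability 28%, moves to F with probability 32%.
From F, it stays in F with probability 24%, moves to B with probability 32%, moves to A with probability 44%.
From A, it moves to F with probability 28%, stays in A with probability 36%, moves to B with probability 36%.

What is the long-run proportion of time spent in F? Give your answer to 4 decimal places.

Let the stationary distribution be π with π = πP and π_1 + π_2 + π_3 = 1.
π_1 = 0.4·π_1 + 0.32·π_2 + 0.36·π_3
π_2 = 0.32·π_1 + 0.24·π_2 + 0.28·π_3
Solving with the normalization constraint gives π = (0.3632, 0.2832, 0.3536).
So the stationary probability of F is 0.2832.

0.2832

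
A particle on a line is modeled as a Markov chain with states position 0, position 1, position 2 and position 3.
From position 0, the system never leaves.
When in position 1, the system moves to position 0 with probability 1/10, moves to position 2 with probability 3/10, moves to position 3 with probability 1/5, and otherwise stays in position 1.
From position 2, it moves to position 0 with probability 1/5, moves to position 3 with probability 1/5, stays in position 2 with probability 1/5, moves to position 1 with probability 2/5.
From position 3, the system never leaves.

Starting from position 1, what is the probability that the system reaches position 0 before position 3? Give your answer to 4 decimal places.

0.3889

Let h(s) be the probability of absorption at position 0 starting from transient state s. Then h(position 0) = 1 and h(position 3) = 0. By first-step analysis:
h(position 1) = 0.1·1 + 0.4·h(position 1) + 0.3·h(position 2) + 0.2·0
h(position 2) = 0.2·1 + 0.4·h(position 1) + 0.2·h(position 2) + 0.2·0
Solving: h(position 1) = 0.3889, h(position 2) = 0.4444.
Starting from position 1, the probability is 0.3889.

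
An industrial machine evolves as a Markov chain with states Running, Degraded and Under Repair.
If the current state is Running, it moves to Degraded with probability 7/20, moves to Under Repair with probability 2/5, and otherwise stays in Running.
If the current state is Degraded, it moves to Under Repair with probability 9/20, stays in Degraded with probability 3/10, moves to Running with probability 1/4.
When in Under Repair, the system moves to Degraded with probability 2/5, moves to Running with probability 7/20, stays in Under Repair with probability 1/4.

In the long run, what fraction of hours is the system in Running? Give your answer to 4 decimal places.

Let the stationary distribution be π with π = πP and π_1 + π_2 + π_3 = 1.
π_1 = 0.25·π_1 + 0.25·π_2 + 0.35·π_3
π_2 = 0.35·π_1 + 0.3·π_2 + 0.4·π_3
Solving with the normalization constraint gives π = (0.2863, 0.3506, 0.3631).
So the stationary probability of Running is 0.2863.

0.2863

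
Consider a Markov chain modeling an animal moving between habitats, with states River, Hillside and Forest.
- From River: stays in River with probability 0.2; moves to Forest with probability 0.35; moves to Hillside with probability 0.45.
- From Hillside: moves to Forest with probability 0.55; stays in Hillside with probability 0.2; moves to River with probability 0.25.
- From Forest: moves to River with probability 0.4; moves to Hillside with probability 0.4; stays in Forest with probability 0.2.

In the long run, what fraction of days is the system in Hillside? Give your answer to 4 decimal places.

0.3454

Let the stationary distribution be π with π = πP and π_1 + π_2 + π_3 = 1.
π_1 = 0.2·π_1 + 0.25·π_2 + 0.4·π_3
π_2 = 0.45·π_1 + 0.2·π_2 + 0.4·π_3
Solving with the normalization constraint gives π = (0.2902, 0.3454, 0.3644).
So the stationary probability of Hillside is 0.3454.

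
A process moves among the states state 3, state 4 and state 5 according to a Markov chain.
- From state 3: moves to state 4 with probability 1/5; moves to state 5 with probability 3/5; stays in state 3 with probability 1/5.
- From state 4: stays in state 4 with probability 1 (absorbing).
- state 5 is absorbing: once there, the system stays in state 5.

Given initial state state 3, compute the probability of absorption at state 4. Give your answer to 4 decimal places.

Let h(s) be the probability of absorption at state 4 starting from transient state s. Then h(state 4) = 1 and h(state 5) = 0. By first-step analysis:
h(state 3) = 0.2·h(state 3) + 0.2·1 + 0.6·0
Solving: h(state 3) = 0.2500.
Starting from state 3, the probability is 0.2500.

0.2500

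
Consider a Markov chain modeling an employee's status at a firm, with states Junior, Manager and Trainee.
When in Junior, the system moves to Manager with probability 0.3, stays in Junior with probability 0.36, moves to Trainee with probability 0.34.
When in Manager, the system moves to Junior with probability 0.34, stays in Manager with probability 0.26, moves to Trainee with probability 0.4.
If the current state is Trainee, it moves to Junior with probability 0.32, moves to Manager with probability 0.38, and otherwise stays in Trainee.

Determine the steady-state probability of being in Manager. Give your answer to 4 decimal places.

0.3150

Let the stationary distribution be π with π = πP and π_1 + π_2 + π_3 = 1.
π_1 = 0.36·π_1 + 0.34·π_2 + 0.32·π_3
π_2 = 0.3·π_1 + 0.26·π_2 + 0.38·π_3
Solving with the normalization constraint gives π = (0.3399, 0.3150, 0.3451).
So the stationary probability of Manager is 0.3150.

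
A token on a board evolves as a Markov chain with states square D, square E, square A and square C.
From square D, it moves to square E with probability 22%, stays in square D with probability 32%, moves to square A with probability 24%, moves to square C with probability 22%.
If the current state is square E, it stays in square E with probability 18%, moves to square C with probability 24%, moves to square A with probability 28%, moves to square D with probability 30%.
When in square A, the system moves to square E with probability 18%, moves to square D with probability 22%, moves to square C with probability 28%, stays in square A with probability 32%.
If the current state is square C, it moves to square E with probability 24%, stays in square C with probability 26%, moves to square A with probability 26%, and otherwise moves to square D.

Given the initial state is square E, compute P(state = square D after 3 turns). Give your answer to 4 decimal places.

Propagate the distribution vector 3 turns from square E.
After 0 turns: (0.0000, 1.0000, 0.0000, 0.0000)
After 1 turn: (0.3000, 0.1800, 0.2800, 0.2400)
After 2 turns: (0.2692, 0.2064, 0.2744, 0.2500)
After 3 turns: (0.2684, 0.2058, 0.2752, 0.2506)
P(in square D after 3 turns) = 0.2684

0.2684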